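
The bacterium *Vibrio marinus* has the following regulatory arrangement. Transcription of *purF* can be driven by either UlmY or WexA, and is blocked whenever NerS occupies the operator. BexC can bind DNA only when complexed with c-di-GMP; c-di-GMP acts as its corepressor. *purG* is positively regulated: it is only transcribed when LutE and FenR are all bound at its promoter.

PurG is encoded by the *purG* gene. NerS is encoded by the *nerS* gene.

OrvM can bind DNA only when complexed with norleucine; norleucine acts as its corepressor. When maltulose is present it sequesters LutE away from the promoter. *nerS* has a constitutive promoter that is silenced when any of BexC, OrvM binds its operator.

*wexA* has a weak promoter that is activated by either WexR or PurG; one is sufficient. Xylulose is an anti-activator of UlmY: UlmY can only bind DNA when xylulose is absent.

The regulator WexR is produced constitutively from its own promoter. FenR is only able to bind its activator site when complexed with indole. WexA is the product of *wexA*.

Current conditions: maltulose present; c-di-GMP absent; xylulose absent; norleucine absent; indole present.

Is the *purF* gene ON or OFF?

OFF

c-di-GMP is absent, so BexC is inactive.
Norleucine is absent, so OrvM is inactive.
With no repressor bound, *nerS* is transcribed.
So NerS is produced and active.
Xylulose is absent, so UlmY is active.
WexR is produced constitutively and is active.
Maltulose is present, so LutE is inactive.
Indole is present, so FenR is active.
Required activator LutE is absent, so *purG* is not transcribed.
So PurG is not produced.
Activator WexR is present, so *wexA* is transcribed.
So WexA is produced and active.
With repressor NerS bound, *purF* is not transcribed.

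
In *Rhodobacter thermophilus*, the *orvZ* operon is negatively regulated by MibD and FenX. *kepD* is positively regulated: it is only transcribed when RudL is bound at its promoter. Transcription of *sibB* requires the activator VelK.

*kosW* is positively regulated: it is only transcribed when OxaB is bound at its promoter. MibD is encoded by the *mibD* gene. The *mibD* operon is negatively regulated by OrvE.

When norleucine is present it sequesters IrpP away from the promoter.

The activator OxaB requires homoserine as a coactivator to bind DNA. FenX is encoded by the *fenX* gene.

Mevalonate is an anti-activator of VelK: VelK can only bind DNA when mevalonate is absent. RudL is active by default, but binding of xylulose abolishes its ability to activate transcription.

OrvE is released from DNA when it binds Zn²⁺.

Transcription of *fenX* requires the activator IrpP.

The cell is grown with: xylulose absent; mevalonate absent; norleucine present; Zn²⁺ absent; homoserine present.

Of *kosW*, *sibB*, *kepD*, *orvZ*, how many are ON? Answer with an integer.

4

Homoserine is present, so OxaB is active.
No repressor is bound and OxaB is active, so *kosW* is transcribed.
→ *kosW* is ON.
Mevalonate is absent, so VelK is active.
No repressor is bound and VelK is active, so *sibB* is transcribed.
→ *sibB* is ON.
Xylulose is absent, so RudL is active.
No repressor is bound and RudL is active, so *kepD* is transcribed.
→ *kepD* is ON.
Zn²⁺ is absent, so OrvE is active.
With repressor OrvE bound, *mibD* is not transcribed.
So MibD is not produced.
Norleucine is present, so IrpP is inactive.
Required activator IrpP is absent, so *fenX* is not transcribed.
So FenX is not produced.
With no repressor bound, *orvZ* is transcribed.
→ *orvZ* is ON.
4 of the 4 genes are transcribed.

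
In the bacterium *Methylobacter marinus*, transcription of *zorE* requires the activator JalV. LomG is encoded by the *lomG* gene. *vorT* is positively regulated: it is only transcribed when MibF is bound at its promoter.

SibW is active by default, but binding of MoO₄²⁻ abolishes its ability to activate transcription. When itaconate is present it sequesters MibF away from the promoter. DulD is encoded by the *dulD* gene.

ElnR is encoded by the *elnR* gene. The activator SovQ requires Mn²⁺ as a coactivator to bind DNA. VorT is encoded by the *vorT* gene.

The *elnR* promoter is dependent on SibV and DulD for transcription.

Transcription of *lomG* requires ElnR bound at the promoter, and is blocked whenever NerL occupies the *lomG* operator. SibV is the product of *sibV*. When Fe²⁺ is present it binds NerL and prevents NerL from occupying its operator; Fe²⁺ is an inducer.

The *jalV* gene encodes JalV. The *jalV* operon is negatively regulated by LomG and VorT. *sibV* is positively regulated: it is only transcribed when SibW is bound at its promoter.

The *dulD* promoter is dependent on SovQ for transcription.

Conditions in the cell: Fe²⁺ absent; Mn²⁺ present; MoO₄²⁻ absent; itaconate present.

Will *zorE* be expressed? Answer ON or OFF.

ON

MoO₄²⁻ is absent, so SibW is active.
No repressor is bound and SibW is active, so *sibV* is transcribed.
So SibV is produced and active.
Mn²⁺ is present, so SovQ is active.
No repressor is bound and SovQ is active, so *dulD* is transcribed.
So DulD is produced and active.
No repressor is bound and SibV and DulD are active, so *elnR* is transcribed.
So ElnR is produced and active.
Fe²⁺ is absent, so NerL is active.
With repressor NerL bound, *lomG* is not transcribed.
So LomG is not produced.
Itaconate is present, so MibF is inactive.
Required activator MibF is absent, so *vorT* is not transcribed.
So VorT is not produced.
With no repressor bound, *jalV* is transcribed.
So JalV is produced and active.
No repressor is bound and JalV is active, so *zorE* is transcribed.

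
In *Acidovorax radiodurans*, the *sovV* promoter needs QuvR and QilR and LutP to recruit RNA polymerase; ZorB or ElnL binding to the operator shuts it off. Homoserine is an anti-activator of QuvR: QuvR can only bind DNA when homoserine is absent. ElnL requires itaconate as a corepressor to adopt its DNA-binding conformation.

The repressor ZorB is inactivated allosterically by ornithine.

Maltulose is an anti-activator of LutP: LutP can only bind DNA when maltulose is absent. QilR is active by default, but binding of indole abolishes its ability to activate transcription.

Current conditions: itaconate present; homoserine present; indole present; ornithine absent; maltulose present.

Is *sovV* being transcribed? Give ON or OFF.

OFF

Ornithine is absent, so ZorB is active.
Itaconate is present, so ElnL is active.
Homoserine is present, so QuvR is inactive.
Indole is present, so QilR is inactive.
Maltulose is present, so LutP is inactive.
With repressor ZorB bound, *sovV* is not transcribed.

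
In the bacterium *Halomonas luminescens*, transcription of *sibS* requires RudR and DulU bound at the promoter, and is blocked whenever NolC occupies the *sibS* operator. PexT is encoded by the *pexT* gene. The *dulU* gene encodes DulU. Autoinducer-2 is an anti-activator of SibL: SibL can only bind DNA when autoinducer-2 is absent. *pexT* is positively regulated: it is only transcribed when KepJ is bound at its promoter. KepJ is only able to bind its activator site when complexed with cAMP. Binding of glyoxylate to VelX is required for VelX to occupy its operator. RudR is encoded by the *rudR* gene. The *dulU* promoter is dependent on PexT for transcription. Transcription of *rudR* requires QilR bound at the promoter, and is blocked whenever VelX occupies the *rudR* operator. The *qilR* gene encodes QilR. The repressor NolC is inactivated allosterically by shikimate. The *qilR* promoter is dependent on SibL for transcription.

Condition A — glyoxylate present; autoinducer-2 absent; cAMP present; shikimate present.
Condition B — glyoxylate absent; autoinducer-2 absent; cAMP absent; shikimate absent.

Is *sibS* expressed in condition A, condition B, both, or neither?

Condition A:
Glyoxylate is present, so VelX is active.
Autoinducer-2 is absent, so SibL is active.
No repressor is bound and SibL is active, so *qilR* is transcribed.
So QilR is produced and active.
With repressor VelX bound, *rudR* is not transcribed.
So RudR is not produced.
cAMP is present, so KepJ is active.
No repressor is bound and KepJ is active, so *pexT* is transcribed.
So PexT is produced and active.
No repressor is bound and PexT is active, so *dulU* is transcribed.
So DulU is produced and active.
Shikimate is present, so NolC is inactive.
Required activator RudR is absent, so *sibS* is not transcribed.
→ *sibS* is OFF in A.
Condition B:
Glyoxylate is absent, so VelX is inactive.
Autoinducer-2 is absent, so SibL is active.
No repressor is bound and SibL is active, so *qilR* is transcribed.
So QilR is produced and active.
No repressor is bound and QilR is active, so *rudR* is transcribed.
So RudR is produced and active.
cAMP is absent, so KepJ is inactive.
Required activator KepJ is absent, so *pexT* is not transcribed.
So PexT is not produced.
Required activator PexT is absent, so *dulU* is not transcribed.
So DulU is not produced.
Shikimate is absent, so NolC is active.
With repressor NolC bound, *sibS* is not transcribed.
→ *sibS* is OFF in B.

neither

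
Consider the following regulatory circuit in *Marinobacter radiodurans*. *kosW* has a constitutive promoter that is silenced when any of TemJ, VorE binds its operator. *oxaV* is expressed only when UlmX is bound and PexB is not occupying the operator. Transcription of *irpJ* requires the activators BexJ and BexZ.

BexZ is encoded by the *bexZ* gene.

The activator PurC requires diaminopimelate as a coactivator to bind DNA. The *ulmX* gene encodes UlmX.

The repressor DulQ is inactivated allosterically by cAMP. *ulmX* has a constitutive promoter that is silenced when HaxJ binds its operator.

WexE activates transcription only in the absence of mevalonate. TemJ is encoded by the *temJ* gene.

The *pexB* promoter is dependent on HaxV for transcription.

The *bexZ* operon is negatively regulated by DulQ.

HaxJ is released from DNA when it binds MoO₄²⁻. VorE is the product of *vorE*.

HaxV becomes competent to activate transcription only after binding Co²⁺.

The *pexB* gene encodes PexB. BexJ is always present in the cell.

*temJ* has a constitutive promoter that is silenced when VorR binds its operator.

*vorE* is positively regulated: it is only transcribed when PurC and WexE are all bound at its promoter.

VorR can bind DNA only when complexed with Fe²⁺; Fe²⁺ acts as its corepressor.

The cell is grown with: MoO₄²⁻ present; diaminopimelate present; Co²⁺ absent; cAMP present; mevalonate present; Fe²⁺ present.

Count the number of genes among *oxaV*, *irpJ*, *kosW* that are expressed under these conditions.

3

MoO₄²⁻ is present, so HaxJ is inactive.
With no repressor bound, *ulmX* is transcribed.
So UlmX is produced and active.
Co²⁺ is absent, so HaxV is inactive.
Required activator HaxV is absent, so *pexB* is not transcribed.
So PexB is not produced.
No repressor is bound and UlmX is active, so *oxaV* is transcribed.
→ *oxaV* is ON.
BexJ is produced constitutively and is active.
cAMP is present, so DulQ is inactive.
With no repressor bound, *bexZ* is transcribed.
So BexZ is produced and active.
No repressor is bound and BexJ and BexZ are active, so *irpJ* is transcribed.
→ *irpJ* is ON.
Fe²⁺ is present, so VorR is active.
With repressor VorR bound, *temJ* is not transcribed.
So TemJ is not produced.
Diaminopimelate is present, so PurC is active.
Mevalonate is present, so WexE is inactive.
Required activator WexE is absent, so *vorE* is not transcribed.
So VorE is not produced.
With no repressor bound, *kosW* is transcribed.
→ *kosW* is ON.
3 of the 3 genes are transcribed.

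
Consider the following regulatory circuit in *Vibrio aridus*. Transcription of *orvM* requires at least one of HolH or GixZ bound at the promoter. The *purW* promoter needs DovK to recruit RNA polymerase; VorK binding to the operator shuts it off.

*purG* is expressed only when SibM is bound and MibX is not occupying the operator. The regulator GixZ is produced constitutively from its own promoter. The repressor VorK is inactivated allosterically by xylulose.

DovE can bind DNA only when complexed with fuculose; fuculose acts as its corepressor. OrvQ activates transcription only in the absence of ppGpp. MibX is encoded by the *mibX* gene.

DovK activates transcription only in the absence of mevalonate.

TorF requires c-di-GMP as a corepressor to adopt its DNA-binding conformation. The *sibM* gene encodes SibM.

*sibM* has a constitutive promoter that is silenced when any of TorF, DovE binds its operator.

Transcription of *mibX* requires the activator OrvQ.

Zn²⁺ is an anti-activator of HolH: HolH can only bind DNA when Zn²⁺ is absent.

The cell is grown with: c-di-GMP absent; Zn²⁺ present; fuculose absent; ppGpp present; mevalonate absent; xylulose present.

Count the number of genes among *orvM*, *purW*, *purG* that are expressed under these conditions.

Zn²⁺ is present, so HolH is inactive.
GixZ is produced constitutively and is active.
Activator GixZ is present, so *orvM* is transcribed.
→ *orvM* is ON.
Mevalonate is absent, so DovK is active.
Xylulose is present, so VorK is inactive.
No repressor is bound and DovK is active, so *purW* is transcribed.
→ *purW* is ON.
ppGpp is present, so OrvQ is inactive.
Required activator OrvQ is absent, so *mibX* is not transcribed.
So MibX is not produced.
c-di-GMP is absent, so TorF is inactive.
Fuculose is absent, so DovE is inactive.
With no repressor bound, *sibM* is transcribed.
So SibM is produced and active.
No repressor is bound and SibM is active, so *purG* is transcribed.
→ *purG* is ON.
3 of the 3 genes are transcribed.

3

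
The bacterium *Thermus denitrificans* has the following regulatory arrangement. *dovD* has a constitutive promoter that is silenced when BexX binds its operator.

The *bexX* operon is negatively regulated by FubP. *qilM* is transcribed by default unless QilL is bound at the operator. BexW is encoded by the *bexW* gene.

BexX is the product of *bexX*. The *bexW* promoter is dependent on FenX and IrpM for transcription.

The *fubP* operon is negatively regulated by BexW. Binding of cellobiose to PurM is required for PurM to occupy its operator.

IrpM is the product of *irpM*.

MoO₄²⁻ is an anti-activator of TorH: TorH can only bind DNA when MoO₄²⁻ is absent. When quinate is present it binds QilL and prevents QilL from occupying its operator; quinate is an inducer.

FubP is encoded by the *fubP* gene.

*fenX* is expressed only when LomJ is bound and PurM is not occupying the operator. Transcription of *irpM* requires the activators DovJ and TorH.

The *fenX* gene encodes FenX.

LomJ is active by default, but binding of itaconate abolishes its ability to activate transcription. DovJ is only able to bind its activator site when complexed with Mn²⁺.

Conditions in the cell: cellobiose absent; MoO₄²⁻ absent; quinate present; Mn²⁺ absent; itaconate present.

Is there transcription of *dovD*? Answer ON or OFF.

Cellobiose is absent, so PurM is inactive.
Itaconate is present, so LomJ is inactive.
Required activator LomJ is absent, so *fenX* is not transcribed.
So FenX is not produced.
Mn²⁺ is absent, so DovJ is inactive.
MoO₄²⁻ is absent, so TorH is active.
Required activator DovJ is absent, so *irpM* is not transcribed.
So IrpM is not produced.
Required activator FenX is absent, so *bexW* is not transcribed.
So BexW is not produced.
With no repressor bound, *fubP* is transcribed.
So FubP is produced and active.
With repressor FubP bound, *bexX* is not transcribed.
So BexX is not produced.
With no repressor bound, *dovD* is transcribed.

ON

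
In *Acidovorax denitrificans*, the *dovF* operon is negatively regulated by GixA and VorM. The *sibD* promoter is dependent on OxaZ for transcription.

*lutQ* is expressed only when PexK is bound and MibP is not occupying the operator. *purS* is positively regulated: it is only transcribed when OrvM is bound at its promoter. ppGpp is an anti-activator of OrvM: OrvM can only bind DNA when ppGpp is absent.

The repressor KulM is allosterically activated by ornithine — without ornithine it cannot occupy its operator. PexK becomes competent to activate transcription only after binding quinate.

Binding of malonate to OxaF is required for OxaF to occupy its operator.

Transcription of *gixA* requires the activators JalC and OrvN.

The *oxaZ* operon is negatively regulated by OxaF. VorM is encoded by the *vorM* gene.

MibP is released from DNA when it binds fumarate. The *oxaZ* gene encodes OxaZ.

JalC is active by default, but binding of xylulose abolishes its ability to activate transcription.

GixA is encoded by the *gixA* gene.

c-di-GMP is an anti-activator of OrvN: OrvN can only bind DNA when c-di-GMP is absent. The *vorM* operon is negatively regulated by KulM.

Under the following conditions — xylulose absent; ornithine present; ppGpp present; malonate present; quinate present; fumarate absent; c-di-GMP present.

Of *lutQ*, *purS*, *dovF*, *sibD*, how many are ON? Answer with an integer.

Quinate is present, so PexK is active.
Fumarate is absent, so MibP is active.
With repressor MibP bound, *lutQ* is not transcribed.
→ *lutQ* is OFF.
ppGpp is present, so OrvM is inactive.
Required activator OrvM is absent, so *purS* is not transcribed.
→ *purS* is OFF.
Xylulose is absent, so JalC is active.
c-di-GMP is present, so OrvN is inactive.
Required activator OrvN is absent, so *gixA* is not transcribed.
So GixA is not produced.
Ornithine is present, so KulM is active.
With repressor KulM bound, *vorM* is not transcribed.
So VorM is not produced.
With no repressor bound, *dovF* is transcribed.
→ *dovF* is ON.
Malonate is present, so OxaF is active.
With repressor OxaF bound, *oxaZ* is not transcribed.
So OxaZ is not produced.
Required activator OxaZ is absent, so *sibD* is not transcribed.
→ *sibD* is OFF.
1 of the 4 genes is transcribed.

1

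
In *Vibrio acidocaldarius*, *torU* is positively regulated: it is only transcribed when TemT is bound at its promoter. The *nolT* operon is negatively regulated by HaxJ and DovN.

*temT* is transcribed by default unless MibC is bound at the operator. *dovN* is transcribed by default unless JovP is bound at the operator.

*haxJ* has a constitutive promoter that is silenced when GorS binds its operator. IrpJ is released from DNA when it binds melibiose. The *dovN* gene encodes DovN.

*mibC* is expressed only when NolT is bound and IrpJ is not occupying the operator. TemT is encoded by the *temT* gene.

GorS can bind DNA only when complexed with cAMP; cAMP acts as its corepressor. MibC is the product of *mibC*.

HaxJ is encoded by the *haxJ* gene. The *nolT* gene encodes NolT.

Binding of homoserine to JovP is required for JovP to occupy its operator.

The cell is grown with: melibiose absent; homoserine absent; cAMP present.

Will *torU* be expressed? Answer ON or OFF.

ON

cAMP is present, so GorS is active.
With repressor GorS bound, *haxJ* is not transcribed.
So HaxJ is not produced.
Homoserine is absent, so JovP is inactive.
With no repressor bound, *dovN* is transcribed.
So DovN is produced and active.
With repressor DovN bound, *nolT* is not transcribed.
So NolT is not produced.
Melibiose is absent, so IrpJ is active.
With repressor IrpJ bound, *mibC* is not transcribed.
So MibC is not produced.
With no repressor bound, *temT* is transcribed.
So TemT is produced and active.
No repressor is bound and TemT is active, so *torU* is transcribed.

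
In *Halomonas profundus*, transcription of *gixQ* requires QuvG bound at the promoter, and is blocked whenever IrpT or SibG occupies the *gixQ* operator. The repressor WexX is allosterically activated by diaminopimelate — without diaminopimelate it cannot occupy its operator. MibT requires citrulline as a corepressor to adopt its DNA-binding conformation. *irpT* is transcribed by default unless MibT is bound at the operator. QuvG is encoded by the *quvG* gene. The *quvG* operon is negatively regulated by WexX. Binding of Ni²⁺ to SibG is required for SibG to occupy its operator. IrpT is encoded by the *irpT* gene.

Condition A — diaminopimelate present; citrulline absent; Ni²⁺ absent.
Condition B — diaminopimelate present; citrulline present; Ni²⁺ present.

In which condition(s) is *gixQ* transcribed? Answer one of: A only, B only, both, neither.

neither

Condition A:
Diaminopimelate is present, so WexX is active.
With repressor WexX bound, *quvG* is not transcribed.
So QuvG is not produced.
Citrulline is absent, so MibT is inactive.
With no repressor bound, *irpT* is transcribed.
So IrpT is produced and active.
Ni²⁺ is absent, so SibG is inactive.
With repressor IrpT bound, *gixQ* is not transcribed.
→ *gixQ* is OFF in A.
Condition B:
Diaminopimelate is present, so WexX is active.
With repressor WexX bound, *quvG* is not transcribed.
So QuvG is not produced.
Citrulline is present, so MibT is active.
With repressor MibT bound, *irpT* is not transcribed.
So IrpT is not produced.
Ni²⁺ is present, so SibG is active.
With repressor SibG bound, *gixQ* is not transcribed.
→ *gixQ* is OFF in B.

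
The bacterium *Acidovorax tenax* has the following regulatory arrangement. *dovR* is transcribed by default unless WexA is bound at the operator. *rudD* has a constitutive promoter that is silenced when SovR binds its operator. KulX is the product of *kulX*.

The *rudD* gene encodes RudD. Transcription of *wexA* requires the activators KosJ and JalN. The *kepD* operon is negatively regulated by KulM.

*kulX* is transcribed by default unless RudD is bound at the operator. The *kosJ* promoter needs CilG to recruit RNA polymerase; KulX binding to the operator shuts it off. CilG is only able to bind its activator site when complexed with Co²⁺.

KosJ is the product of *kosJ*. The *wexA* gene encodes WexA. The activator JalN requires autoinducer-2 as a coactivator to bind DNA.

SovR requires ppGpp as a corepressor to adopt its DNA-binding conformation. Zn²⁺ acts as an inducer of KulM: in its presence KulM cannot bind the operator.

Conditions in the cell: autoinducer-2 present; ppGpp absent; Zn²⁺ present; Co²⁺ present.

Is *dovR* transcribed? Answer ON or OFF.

OFF

ppGpp is absent, so SovR is inactive.
With no repressor bound, *rudD* is transcribed.
So RudD is produced and active.
With repressor RudD bound, *kulX* is not transcribed.
So KulX is not produced.
Co²⁺ is present, so CilG is active.
No repressor is bound and CilG is active, so *kosJ* is transcribed.
So KosJ is produced and active.
Autoinducer-2 is present, so JalN is active.
No repressor is bound and KosJ and JalN are active, so *wexA* is transcribed.
So WexA is produced and active.
With repressor WexA bound, *dovR* is not transcribed.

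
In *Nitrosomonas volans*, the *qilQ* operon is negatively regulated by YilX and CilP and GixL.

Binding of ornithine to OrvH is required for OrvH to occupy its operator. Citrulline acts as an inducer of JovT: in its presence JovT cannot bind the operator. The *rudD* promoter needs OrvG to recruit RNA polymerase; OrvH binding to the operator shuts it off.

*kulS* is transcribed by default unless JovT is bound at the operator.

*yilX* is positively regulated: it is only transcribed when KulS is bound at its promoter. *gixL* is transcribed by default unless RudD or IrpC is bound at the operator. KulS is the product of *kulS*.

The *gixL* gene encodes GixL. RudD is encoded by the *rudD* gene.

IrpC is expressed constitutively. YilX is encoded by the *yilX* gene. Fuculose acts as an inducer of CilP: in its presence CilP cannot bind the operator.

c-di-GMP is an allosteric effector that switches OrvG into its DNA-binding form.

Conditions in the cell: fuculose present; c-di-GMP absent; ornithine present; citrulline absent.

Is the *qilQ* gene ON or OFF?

ON

Citrulline is absent, so JovT is active.
With repressor JovT bound, *kulS* is not transcribed.
So KulS is not produced.
Required activator KulS is absent, so *yilX* is not transcribed.
So YilX is not produced.
Fuculose is present, so CilP is inactive.
Ornithine is present, so OrvH is active.
c-di-GMP is absent, so OrvG is inactive.
With repressor OrvH bound, *rudD* is not transcribed.
So RudD is not produced.
IrpC is produced constitutively and is active.
With repressor IrpC bound, *gixL* is not transcribed.
So GixL is not produced.
With no repressor bound, *qilQ* is transcribed.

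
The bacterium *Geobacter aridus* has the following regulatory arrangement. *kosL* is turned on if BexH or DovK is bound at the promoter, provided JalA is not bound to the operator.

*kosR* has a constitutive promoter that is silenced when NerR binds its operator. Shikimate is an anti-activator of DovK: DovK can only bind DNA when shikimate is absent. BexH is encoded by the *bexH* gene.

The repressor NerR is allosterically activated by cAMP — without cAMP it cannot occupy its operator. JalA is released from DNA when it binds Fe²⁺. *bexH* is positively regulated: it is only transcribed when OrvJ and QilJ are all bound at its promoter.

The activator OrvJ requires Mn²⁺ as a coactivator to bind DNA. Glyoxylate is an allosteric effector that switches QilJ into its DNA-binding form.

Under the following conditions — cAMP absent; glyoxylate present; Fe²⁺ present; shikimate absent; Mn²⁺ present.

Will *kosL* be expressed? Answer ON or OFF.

ON

Mn²⁺ is present, so OrvJ is active.
Glyoxylate is present, so QilJ is active.
No repressor is bound and OrvJ and QilJ are active, so *bexH* is transcribed.
So BexH is produced and active.
Fe²⁺ is present, so JalA is inactive.
Shikimate is absent, so DovK is active.
Activator BexH is present, so *kosL* is transcribed.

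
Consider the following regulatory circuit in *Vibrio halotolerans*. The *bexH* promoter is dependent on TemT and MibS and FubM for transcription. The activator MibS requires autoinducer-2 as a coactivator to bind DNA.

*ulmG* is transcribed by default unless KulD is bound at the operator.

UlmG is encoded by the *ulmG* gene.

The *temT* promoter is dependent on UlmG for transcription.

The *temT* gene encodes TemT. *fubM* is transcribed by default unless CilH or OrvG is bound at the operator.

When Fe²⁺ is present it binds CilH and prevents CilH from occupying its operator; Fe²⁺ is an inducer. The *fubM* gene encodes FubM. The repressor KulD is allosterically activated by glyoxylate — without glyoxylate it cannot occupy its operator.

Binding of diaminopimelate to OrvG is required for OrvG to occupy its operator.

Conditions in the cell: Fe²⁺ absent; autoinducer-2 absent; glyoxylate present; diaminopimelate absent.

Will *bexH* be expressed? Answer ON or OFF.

OFF

Glyoxylate is present, so KulD is active.
With repressor KulD bound, *ulmG* is not transcribed.
So UlmG is not produced.
Required activator UlmG is absent, so *temT* is not transcribed.
So TemT is not produced.
Autoinducer-2 is absent, so MibS is inactive.
Fe²⁺ is absent, so CilH is active.
Diaminopimelate is absent, so OrvG is inactive.
With repressor CilH bound, *fubM* is not transcribed.
So FubM is not produced.
Required activator TemT is absent, so *bexH* is not transcribed.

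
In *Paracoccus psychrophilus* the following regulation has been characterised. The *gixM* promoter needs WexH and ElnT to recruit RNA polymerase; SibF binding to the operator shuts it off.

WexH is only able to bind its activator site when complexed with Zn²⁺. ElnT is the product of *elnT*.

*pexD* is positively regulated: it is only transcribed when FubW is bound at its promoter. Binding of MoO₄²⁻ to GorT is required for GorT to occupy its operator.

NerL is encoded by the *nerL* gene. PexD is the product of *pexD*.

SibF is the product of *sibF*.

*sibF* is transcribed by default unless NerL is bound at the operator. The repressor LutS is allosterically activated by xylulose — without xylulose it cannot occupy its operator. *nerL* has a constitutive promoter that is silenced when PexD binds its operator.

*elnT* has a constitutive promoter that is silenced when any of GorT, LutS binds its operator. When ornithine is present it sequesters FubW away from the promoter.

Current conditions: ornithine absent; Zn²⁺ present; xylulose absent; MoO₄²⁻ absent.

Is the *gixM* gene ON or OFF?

Zn²⁺ is present, so WexH is active.
Ornithine is absent, so FubW is active.
No repressor is bound and FubW is active, so *pexD* is transcribed.
So PexD is produced and active.
With repressor PexD bound, *nerL* is not transcribed.
So NerL is not produced.
With no repressor bound, *sibF* is transcribed.
So SibF is produced and active.
MoO₄²⁻ is absent, so GorT is inactive.
Xylulose is absent, so LutS is inactive.
With no repressor bound, *elnT* is transcribed.
So ElnT is produced and active.
With repressor SibF bound, *gixM* is not transcribed.

OFF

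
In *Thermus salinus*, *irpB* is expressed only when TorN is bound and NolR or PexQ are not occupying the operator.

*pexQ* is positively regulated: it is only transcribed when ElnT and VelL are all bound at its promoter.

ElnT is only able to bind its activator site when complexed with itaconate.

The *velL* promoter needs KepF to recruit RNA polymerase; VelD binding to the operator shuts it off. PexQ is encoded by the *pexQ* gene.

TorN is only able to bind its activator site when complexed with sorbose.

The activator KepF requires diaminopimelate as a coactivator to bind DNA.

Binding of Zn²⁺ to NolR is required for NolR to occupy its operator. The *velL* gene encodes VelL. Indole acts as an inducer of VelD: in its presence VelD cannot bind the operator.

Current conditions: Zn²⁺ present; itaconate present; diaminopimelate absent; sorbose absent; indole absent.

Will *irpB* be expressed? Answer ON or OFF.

OFF

Zn²⁺ is present, so NolR is active.
Itaconate is present, so ElnT is active.
Indole is absent, so VelD is active.
Diaminopimelate is absent, so KepF is inactive.
With repressor VelD bound, *velL* is not transcribed.
So VelL is not produced.
Required activator VelL is absent, so *pexQ* is not transcribed.
So PexQ is not produced.
Sorbose is absent, so TorN is inactive.
With repressor NolR bound, *irpB* is not transcribed.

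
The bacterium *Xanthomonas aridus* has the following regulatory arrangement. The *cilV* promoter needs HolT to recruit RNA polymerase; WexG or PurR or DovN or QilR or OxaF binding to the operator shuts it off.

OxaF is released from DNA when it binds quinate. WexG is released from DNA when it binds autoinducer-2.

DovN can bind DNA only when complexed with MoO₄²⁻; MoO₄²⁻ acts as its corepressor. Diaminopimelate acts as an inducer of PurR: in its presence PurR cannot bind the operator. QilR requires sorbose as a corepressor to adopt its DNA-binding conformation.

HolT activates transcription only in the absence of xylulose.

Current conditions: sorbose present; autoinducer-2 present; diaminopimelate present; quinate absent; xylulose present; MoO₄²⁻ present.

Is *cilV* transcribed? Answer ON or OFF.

OFF

Autoinducer-2 is present, so WexG is inactive.
Diaminopimelate is present, so PurR is inactive.
MoO₄²⁻ is present, so DovN is active.
Sorbose is present, so QilR is active.
Quinate is absent, so OxaF is active.
Xylulose is present, so HolT is inactive.
With repressor DovN bound, *cilV* is not transcribed.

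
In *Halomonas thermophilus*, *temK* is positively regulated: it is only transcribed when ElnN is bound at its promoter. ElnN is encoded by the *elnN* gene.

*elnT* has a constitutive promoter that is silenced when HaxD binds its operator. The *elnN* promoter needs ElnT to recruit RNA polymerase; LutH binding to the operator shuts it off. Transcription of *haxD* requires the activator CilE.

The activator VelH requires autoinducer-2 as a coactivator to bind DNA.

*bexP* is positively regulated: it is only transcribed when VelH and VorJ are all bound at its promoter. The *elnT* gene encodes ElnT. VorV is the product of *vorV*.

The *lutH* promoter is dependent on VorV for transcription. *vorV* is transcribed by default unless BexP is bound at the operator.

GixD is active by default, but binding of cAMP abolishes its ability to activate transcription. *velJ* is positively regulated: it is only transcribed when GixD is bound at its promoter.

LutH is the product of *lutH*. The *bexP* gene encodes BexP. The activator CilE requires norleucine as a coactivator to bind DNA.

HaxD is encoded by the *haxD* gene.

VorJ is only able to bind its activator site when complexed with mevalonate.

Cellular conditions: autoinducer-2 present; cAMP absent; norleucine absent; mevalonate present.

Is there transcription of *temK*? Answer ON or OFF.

ON

Autoinducer-2 is present, so VelH is active.
Mevalonate is present, so VorJ is active.
No repressor is bound and VelH and VorJ are active, so *bexP* is transcribed.
So BexP is produced and active.
With repressor BexP bound, *vorV* is not transcribed.
So VorV is not produced.
Required activator VorV is absent, so *lutH* is not transcribed.
So LutH is not produced.
Norleucine is absent, so CilE is inactive.
Required activator CilE is absent, so *haxD* is not transcribed.
So HaxD is not produced.
With no repressor bound, *elnT* is transcribed.
So ElnT is produced and active.
No repressor is bound and ElnT is active, so *elnN* is transcribed.
So ElnN is produced and active.
No repressor is bound and ElnN is active, so *temK* is transcribed.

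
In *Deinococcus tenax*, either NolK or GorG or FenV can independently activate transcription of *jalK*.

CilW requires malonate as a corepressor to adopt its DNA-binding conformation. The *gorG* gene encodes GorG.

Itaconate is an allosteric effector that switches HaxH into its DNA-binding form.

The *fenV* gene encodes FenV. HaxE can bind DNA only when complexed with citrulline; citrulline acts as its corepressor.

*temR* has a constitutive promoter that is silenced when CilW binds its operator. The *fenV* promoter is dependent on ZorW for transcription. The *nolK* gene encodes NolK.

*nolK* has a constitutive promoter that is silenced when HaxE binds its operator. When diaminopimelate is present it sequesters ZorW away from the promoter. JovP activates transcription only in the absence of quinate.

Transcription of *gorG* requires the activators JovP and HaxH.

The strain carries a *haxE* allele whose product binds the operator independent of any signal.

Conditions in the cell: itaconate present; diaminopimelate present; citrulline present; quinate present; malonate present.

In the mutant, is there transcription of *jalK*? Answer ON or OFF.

HaxE is constitutively active in this strain.
With repressor HaxE bound, *nolK* is not transcribed.
So NolK is not produced.
Quinate is present, so JovP is inactive.
Itaconate is present, so HaxH is active.
Required activator JovP is absent, so *gorG* is not transcribed.
So GorG is not produced.
Diaminopimelate is present, so ZorW is inactive.
Required activator ZorW is absent, so *fenV* is not transcribed.
So FenV is not produced.
No activator is available at the *jalK* promoter, so *jalK* is not transcribed.

OFF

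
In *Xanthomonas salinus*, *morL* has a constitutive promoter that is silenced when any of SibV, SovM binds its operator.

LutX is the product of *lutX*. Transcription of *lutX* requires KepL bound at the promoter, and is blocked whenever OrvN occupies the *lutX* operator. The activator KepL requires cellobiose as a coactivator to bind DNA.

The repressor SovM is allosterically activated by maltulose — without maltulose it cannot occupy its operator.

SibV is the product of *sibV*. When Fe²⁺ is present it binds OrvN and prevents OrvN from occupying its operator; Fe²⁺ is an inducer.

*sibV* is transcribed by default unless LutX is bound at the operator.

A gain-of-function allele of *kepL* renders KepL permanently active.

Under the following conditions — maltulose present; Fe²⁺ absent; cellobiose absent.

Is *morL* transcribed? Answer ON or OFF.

KepL is constitutively active in this strain.
Fe²⁺ is absent, so OrvN is active.
With repressor OrvN bound, *lutX* is not transcribed.
So LutX is not produced.
With no repressor bound, *sibV* is transcribed.
So SibV is produced and active.
Maltulose is present, so SovM is active.
With repressor SibV bound, *morL* is not transcribed.

OFF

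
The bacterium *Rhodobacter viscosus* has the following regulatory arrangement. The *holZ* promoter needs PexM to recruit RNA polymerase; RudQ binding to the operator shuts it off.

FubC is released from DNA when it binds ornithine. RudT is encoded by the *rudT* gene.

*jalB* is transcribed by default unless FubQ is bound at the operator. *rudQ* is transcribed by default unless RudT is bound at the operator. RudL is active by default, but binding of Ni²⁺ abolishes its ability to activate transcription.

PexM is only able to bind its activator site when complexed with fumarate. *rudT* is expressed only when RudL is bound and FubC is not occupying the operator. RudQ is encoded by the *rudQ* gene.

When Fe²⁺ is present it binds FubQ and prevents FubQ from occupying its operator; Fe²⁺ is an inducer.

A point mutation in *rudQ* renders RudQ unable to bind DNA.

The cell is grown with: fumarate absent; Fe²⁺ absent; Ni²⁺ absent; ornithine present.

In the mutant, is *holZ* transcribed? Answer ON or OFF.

RudQ is non-functional in this strain, so it has no effect.
Fumarate is absent, so PexM is inactive.
Required activator PexM is absent, so *holZ* is not transcribed.

OFF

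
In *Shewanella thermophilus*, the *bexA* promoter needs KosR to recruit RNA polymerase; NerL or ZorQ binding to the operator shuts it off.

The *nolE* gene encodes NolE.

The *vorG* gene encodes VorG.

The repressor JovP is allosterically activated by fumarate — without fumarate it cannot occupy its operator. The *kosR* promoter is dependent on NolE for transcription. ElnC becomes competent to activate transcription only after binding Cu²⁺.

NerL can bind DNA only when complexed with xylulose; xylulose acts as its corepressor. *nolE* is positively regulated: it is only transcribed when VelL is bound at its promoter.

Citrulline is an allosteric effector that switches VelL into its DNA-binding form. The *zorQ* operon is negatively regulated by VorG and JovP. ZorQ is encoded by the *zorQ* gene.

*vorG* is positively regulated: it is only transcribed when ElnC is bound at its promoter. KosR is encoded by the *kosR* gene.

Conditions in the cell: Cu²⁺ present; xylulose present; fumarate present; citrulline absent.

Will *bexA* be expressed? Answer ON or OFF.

OFF

Xylulose is present, so NerL is active.
Citrulline is absent, so VelL is inactive.
Required activator VelL is absent, so *nolE* is not transcribed.
So NolE is not produced.
Required activator NolE is absent, so *kosR* is not transcribed.
So KosR is not produced.
Cu²⁺ is present, so ElnC is active.
No repressor is bound and ElnC is active, so *vorG* is transcribed.
So VorG is produced and active.
Fumarate is present, so JovP is active.
With repressor VorG bound, *zorQ* is not transcribed.
So ZorQ is not produced.
With repressor NerL bound, *bexA* is not transcribed.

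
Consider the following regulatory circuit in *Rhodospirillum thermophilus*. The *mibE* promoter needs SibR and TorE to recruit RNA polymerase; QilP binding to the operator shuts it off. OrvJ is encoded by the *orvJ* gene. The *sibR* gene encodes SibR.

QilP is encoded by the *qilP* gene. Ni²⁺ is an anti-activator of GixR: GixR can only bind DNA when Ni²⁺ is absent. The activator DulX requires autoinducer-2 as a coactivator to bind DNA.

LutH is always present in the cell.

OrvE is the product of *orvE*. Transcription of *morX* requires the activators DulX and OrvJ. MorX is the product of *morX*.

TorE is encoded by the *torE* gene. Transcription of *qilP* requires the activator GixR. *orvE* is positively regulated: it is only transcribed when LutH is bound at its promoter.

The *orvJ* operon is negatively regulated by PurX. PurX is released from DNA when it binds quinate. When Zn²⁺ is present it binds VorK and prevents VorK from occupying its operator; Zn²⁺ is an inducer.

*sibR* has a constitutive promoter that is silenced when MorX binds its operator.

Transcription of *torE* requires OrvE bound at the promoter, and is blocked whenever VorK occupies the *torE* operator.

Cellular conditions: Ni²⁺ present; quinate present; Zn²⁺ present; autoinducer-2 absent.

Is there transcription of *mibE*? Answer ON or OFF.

Ni²⁺ is present, so GixR is inactive.
Required activator GixR is absent, so *qilP* is not transcribed.
So QilP is not produced.
Autoinducer-2 is absent, so DulX is inactive.
Quinate is present, so PurX is inactive.
With no repressor bound, *orvJ* is transcribed.
So OrvJ is produced and active.
Required activator DulX is absent, so *morX* is not transcribed.
So MorX is not produced.
With no repressor bound, *sibR* is transcribed.
So SibR is produced and active.
LutH is produced constitutively and is active.
No repressor is bound and LutH is active, so *orvE* is transcribed.
So OrvE is produced and active.
Zn²⁺ is present, so VorK is inactive.
No repressor is bound and OrvE is active, so *torE* is transcribed.
So TorE is produced and active.
No repressor is bound and SibR and TorE are active, so *mibE* is transcribed.

ON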